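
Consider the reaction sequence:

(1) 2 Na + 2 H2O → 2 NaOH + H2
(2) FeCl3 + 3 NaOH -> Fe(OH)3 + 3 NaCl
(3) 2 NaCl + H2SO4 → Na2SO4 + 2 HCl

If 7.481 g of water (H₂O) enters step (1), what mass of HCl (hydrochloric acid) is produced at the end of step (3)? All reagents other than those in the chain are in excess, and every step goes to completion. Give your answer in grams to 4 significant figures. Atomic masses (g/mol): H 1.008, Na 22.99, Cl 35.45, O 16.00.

M(H2O) = 2(1.008) + 16.00 = 18.016 g/mol.
M(HCl) = 1.008 + 35.45 = 36.458 g/mol.
n(H2O) = 7.481 / 18.016 = 0.41524 mol.
Reaction (1): H2O→NaOH ratio 2:2 ⇒ n(NaOH) = 0.41524 mol.
Reaction (2): NaOH→NaCl ratio 3:3 ⇒ n(NaCl) = 0.41524 mol.
Reaction (3): NaCl→HCl ratio 2:2 ⇒ n(HCl) = 0.41524 mol.
Mass of HCl = 0.41524 × 36.458 = 15.139 g.

15.14 g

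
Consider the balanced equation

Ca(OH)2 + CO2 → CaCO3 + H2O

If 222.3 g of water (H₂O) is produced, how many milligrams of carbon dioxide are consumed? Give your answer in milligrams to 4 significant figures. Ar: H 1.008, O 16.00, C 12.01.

543000 mg

M(H2O) = 2(1.008) + 16.00 = 18.016 g/mol.
M(CO2) = 12.01 + 2(16.00) = 44.01 g/mol.
n(H2O) = 222.30 g / 18.016 g/mol = 12.339 mol.
From the equation the H2O:CO2 mole ratio is 1:1, so n(CO2) = 12.339 × 1/1 = 12.339 mol.
Mass of CO2 = 12.339 mol × 44.01 g/mol = 543.04 g.
Converting to mg: 543.04 g = 543000 mg.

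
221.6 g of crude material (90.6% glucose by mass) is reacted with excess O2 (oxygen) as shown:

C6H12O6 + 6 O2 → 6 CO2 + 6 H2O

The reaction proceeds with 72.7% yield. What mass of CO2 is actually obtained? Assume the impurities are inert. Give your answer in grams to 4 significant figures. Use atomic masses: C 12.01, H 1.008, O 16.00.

Pure C6H12O6 available = 221.6 g × 0.906 = 200.77 g.
M(C6H12O6) = 6(12.01) + 12(1.008) + 6(16.00) = 180.156 g/mol.
M(CO2) = 12.01 + 2(16.00) = 44.01 g/mol.
n(C6H12O6) = 200.77 g / 180.156 g/mol = 1.1144 mol.
From the equation the C6H12O6:CO2 mole ratio is 1:6, so n(CO2) = 1.1144 × 6/1 = 6.6865 mol.
Mass of CO2 = 6.6865 mol × 44.01 g/mol = 294.27 g.
Actual mass collected = 294.27 g × 0.727 = 213.94 g.

213.9 g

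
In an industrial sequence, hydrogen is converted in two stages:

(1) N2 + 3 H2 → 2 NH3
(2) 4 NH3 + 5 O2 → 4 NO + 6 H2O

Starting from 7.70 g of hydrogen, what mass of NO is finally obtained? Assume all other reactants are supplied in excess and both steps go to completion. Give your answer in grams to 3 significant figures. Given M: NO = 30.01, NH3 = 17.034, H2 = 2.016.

76.4 g

n(H2) = 7.700 / 2.016 = 3.819 mol.
Step 1 gives a 3:2 ratio of H2 to NH3, so n(NH3) = 2.546 mol.
In step 2 the NH3:NO ratio is 4:4, so n(NO) = 2.546 mol.
Mass of NO = 2.546 × 30.01 = 76.41 g.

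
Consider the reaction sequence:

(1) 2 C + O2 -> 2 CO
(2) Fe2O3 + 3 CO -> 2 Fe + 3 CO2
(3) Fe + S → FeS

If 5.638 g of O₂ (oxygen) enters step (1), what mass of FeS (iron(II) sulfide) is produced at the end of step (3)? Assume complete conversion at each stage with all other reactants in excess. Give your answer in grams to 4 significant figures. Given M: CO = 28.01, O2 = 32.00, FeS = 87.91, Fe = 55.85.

20.65 g

n(O2) = 5.638 / 32.00 = 0.17619 mol.
Reaction (1): O2→CO ratio 1:2 ⇒ n(CO) = 0.35237 mol.
Reaction (2): CO→Fe ratio 3:2 ⇒ n(Fe) = 0.23492 mol.
Reaction (3): Fe→FeS ratio 1:1 ⇒ n(FeS) = 0.23492 mol.
Mass of FeS = 0.23492 × 87.91 = 20.652 g.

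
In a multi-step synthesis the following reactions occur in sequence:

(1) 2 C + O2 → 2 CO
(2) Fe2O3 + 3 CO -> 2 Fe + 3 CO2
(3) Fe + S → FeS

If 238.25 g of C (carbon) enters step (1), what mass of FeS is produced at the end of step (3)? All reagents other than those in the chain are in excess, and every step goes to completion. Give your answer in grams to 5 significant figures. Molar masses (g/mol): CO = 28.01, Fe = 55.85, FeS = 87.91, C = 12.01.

1162.6 g

n(C) = 238.25 / 12.01 = 19.8376 mol.
Reaction (1): C→CO ratio 2:2 ⇒ n(CO) = 19.8376 mol.
Reaction (2): CO→Fe ratio 3:2 ⇒ n(Fe) = 13.2251 mol.
Reaction (3): Fe→FeS ratio 1:1 ⇒ n(FeS) = 13.2251 mol.
Mass of FeS = 13.2251 × 87.91 = 1162.62 g.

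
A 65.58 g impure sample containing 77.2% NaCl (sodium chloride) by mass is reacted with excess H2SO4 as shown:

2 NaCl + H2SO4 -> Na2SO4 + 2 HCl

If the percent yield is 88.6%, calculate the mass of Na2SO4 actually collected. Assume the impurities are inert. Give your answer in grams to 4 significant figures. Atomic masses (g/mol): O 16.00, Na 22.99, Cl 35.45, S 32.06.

54.51 g

Pure NaCl available = 65.58 g × 0.772 = 50.628 g.
M(NaCl) = 22.99 + 35.45 = 58.44 g/mol.
M(Na2SO4) = 2(22.99) + 32.06 + 4(16.00) = 142.04 g/mol.
n(NaCl) = 50.628 g / 58.44 g/mol = 0.86632 mol.
From the equation the NaCl:Na2SO4 mole ratio is 2:1, so n(Na2SO4) = 0.86632 × 1/2 = 0.43316 mol.
Mass of Na2SO4 = 0.43316 mol × 142.04 g/mol = 61.526 g.
Actual mass collected = 61.526 g × 0.886 = 54.512 g.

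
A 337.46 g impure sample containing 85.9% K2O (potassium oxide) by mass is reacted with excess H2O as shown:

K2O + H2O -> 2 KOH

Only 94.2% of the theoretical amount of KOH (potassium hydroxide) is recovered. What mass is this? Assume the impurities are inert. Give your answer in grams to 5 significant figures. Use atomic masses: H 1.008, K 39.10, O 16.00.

325.29 g

Pure K2O available = 337.46 g × 0.859 = 289.878 g.
M(K2O) = 2(39.10) + 16.00 = 94.20 g/mol.
M(KOH) = 39.10 + 16.00 + 1.008 = 56.108 g/mol.
n(K2O) = 289.878 g / 94.20 g/mol = 3.07726 mol.
From the equation the K2O:KOH mole ratio is 1:2, so n(KOH) = 3.07726 × 2/1 = 6.15453 mol.
Mass of KOH = 6.15453 mol × 56.108 g/mol = 345.318 g.
Actual mass collected = 345.318 g × 0.942 = 325.290 g.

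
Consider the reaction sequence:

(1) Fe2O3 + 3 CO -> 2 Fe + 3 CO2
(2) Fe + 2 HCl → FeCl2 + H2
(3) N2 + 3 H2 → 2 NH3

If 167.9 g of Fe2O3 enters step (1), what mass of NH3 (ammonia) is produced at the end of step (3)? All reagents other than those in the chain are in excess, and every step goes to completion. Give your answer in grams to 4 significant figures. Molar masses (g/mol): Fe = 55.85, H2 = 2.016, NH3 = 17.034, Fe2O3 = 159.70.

23.88 g

n(Fe2O3) = 167.9 / 159.70 = 1.0513 mol.
Reaction (1): Fe2O3→Fe ratio 1:2 ⇒ n(Fe) = 2.1027 mol.
Reaction (2): Fe→H2 ratio 1:1 ⇒ n(H2) = 2.1027 mol.
Reaction (3): H2→NH3 ratio 3:2 ⇒ n(NH3) = 1.4018 mol.
Mass of NH3 = 1.4018 × 17.034 = 23.878 g.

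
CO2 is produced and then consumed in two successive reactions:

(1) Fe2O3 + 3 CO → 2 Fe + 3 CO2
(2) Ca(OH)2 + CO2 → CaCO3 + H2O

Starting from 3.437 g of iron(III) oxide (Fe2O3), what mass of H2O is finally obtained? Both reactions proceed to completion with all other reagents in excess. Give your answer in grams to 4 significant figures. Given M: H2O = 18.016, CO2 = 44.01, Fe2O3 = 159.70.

1.163 g

n(Fe2O3) = 3.4370 / 159.70 = 0.021522 mol.
Step 1 gives a 1:3 ratio of Fe2O3 to CO2, so n(CO2) = 0.064565 mol.
In step 2 the CO2:H2O ratio is 1:1, so n(H2O) = 0.064565 mol.
Mass of H2O = 0.064565 × 18.016 = 1.1632 g.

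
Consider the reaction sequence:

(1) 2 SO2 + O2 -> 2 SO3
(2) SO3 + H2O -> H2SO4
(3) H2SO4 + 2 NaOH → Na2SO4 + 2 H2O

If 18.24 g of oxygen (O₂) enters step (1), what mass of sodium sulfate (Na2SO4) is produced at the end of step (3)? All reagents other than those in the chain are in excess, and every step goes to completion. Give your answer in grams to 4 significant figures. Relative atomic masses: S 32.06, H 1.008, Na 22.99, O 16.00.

M(O2) = 2(16.00) = 32.00 g/mol.
M(Na2SO4) = 2(22.99) + 32.06 + 4(16.00) = 142.04 g/mol.
n(O2) = 18.24 / 32.00 = 0.57000 mol.
Reaction (1): O2→SO3 ratio 1:2 ⇒ n(SO3) = 1.1400 mol.
Reaction (2): SO3→H2SO4 ratio 1:1 ⇒ n(H2SO4) = 1.1400 mol.
Reaction (3): H2SO4→Na2SO4 ratio 1:1 ⇒ n(Na2SO4) = 1.1400 mol.
Mass of Na2SO4 = 1.1400 × 142.04 = 161.93 g.

161.9 g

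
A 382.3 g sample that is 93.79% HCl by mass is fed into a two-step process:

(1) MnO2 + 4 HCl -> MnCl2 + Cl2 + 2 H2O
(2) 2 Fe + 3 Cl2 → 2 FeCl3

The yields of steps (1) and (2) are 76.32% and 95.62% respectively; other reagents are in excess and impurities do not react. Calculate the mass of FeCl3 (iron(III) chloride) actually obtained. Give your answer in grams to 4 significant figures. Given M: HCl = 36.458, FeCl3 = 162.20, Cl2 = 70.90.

194.0 g

Pure HCl = 382.3 × 0.9379 = 358.56 g.
n(HCl) = 358.56 / 36.458 = 9.8349 mol.
Step 1 (HCl:Cl2 = 4:1): theoretical n(Cl2) = 2.4587 mol; at 76.32% yield, n(Cl2) = 1.8765 mol.
Step 2 (Cl2:FeCl3 = 3:2): theoretical n(FeCl3) = 1.2510 mol, so theoretical mass = 1.2510 × 162.20 = 202.91 g.
At 95.62% yield, actual mass of FeCl3 = 202.91 × 0.9562 = 194.02 g.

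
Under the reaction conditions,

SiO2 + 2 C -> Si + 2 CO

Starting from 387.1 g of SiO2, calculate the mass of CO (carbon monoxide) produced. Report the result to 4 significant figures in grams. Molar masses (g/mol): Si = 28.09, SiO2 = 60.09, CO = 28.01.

360.9 g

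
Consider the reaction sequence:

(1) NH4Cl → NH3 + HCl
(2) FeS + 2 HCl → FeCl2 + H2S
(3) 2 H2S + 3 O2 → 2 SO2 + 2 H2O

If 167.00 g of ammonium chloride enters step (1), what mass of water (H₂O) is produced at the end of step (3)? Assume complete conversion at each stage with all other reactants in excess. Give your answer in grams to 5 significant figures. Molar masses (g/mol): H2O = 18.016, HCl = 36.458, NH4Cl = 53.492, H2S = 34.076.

n(NH4Cl) = 167.00 / 53.492 = 3.12196 mol.
Reaction (1): NH4Cl→HCl ratio 1:1 ⇒ n(HCl) = 3.12196 mol.
Reaction (2): HCl→H2S ratio 2:1 ⇒ n(H2S) = 1.56098 mol.
Reaction (3): H2S→H2O ratio 2:2 ⇒ n(H2O) = 1.56098 mol.
Mass of H2O = 1.56098 × 18.016 = 28.1226 g.

28.123 g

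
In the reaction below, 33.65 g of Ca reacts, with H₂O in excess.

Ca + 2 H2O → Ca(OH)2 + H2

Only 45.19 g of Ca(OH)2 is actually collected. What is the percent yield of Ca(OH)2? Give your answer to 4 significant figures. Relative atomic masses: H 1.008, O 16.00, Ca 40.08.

M(Ca) = 40.08 g/mol.
M(Ca(OH)2) = 40.08 + 2(16.00) + 2(1.008) = 74.096 g/mol.
n(Ca) = 33.650 g / 40.08 g/mol = 0.83957 mol.
From the equation the Ca:Ca(OH)2 mole ratio is 1:1, so n(Ca(OH)2) = 0.83957 × 1/1 = 0.83957 mol.
Mass of Ca(OH)2 = 0.83957 mol × 74.096 g/mol = 62.209 g.
This is the theoretical yield. Percent yield = 45.19 g / 62.209 g × 100% = 72.642%.

72.64 %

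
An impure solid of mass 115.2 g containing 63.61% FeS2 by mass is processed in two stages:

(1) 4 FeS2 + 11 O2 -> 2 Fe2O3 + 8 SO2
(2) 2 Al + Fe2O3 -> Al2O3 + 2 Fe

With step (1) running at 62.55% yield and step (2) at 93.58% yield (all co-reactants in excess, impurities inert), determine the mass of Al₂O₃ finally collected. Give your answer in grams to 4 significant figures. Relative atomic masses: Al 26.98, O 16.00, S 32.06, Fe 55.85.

Pure FeS2 = 115.2 × 0.6361 = 73.279 g.
M(FeS2) = 55.85 + 2(32.06) = 119.97 g/mol.
M(Al2O3) = 2(26.98) + 3(16.00) = 101.96 g/mol.
n(FeS2) = 73.279 / 119.97 = 0.61081 mol.
Step 1 (FeS2:Fe2O3 = 4:2): theoretical n(Fe2O3) = 0.30540 mol; at 62.55% yield, n(Fe2O3) = 0.19103 mol.
Step 2 (Fe2O3:Al2O3 = 1:1): theoretical n(Al2O3) = 0.19103 mol, so theoretical mass = 0.19103 × 101.96 = 19.477 g.
At 93.58% yield, actual mass of Al2O3 = 19.477 × 0.9358 = 18.227 g.

18.23 g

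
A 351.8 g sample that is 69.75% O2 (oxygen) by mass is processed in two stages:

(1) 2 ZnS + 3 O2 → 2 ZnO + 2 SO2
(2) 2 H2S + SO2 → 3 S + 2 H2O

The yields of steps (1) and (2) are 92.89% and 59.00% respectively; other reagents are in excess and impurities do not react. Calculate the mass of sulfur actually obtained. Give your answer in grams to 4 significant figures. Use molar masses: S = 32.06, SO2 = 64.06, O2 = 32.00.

269.5 g

Pure O2 = 351.8 × 0.6975 = 245.38 g.
n(O2) = 245.38 / 32.00 = 7.6681 mol.
Step 1 (O2:SO2 = 3:2): theoretical n(SO2) = 5.1121 mol; at 92.89% yield, n(SO2) = 4.7486 mol.
Step 2 (SO2:S = 1:3): theoretical n(S) = 14.246 mol, so theoretical mass = 14.246 × 32.06 = 456.72 g.
At 59.00% yield, actual mass of S = 456.72 × 0.5900 = 269.47 g.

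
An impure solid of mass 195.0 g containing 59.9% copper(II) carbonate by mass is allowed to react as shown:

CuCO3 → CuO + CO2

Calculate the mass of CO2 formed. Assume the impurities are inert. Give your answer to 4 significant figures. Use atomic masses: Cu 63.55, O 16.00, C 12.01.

41.60 g

Mass of pure CuCO3 = 195.0 g × 0.599 = 116.81 g.
M(CuCO3) = 63.55 + 12.01 + 3(16.00) = 123.56 g/mol.
M(CO2) = 12.01 + 2(16.00) = 44.01 g/mol.
n(CuCO3) = 116.81 g / 123.56 g/mol = 0.94533 mol.
From the equation the CuCO3:CO2 mole ratio is 1:1, so n(CO2) = 0.94533 × 1/1 = 0.94533 mol.
Mass of CO2 = 0.94533 mol × 44.01 g/mol = 41.604 g.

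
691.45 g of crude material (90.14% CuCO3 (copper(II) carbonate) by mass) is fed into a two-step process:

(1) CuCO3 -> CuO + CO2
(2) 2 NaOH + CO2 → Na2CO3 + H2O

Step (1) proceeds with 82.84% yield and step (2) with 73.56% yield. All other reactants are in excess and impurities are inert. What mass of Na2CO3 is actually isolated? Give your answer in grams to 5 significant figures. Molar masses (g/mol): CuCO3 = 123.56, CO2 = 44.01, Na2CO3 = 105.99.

325.80 g

Pure CuCO3 = 691.45 × 0.9014 = 623.273 g.
n(CuCO3) = 623.273 / 123.56 = 5.04429 mol.
Step 1 (CuCO3:CO2 = 1:1): theoretical n(CO2) = 5.04429 mol; at 82.84% yield, n(CO2) = 4.17869 mol.
Step 2 (CO2:Na2CO3 = 1:1): theoretical n(Na2CO3) = 4.17869 mol, so theoretical mass = 4.17869 × 105.99 = 442.900 g.
At 73.56% yield, actual mass of Na2CO3 = 442.900 × 0.7356 = 325.797 g.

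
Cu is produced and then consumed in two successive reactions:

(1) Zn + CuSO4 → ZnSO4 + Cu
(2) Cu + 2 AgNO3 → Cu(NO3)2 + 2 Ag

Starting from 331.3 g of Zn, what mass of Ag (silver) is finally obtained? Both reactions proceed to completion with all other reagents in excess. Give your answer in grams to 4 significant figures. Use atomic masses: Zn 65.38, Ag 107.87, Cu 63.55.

M(Zn) = 65.38 g/mol.
M(Ag) = 107.87 g/mol.
n(Zn) = 331.30 / 65.38 = 5.0673 mol.
Step 1 gives a 1:1 ratio of Zn to Cu, so n(Cu) = 5.0673 mol.
In step 2 the Cu:Ag ratio is 1:2, so n(Ag) = 10.135 mol.
Mass of Ag = 10.135 × 107.87 = 1093.2 g.

1093 g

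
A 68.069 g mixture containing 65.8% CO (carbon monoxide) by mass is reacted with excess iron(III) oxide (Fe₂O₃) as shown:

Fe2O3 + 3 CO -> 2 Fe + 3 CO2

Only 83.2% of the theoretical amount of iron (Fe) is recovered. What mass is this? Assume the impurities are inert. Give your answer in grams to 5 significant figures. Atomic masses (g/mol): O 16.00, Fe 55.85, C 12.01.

Pure CO available = 68.069 g × 0.658 = 44.7894 g.
M(CO) = 12.01 + 16.00 = 28.01 g/mol.
M(Fe) = 55.85 g/mol.
n(CO) = 44.7894 g / 28.01 g/mol = 1.59905 mol.
From the equation the CO:Fe mole ratio is 3:2, so n(Fe) = 1.59905 × 2/3 = 1.06603 mol.
Mass of Fe = 1.06603 mol × 55.85 g/mol = 59.5380 g.
Actual mass collected = 59.5380 g × 0.832 = 49.5356 g.

49.536 g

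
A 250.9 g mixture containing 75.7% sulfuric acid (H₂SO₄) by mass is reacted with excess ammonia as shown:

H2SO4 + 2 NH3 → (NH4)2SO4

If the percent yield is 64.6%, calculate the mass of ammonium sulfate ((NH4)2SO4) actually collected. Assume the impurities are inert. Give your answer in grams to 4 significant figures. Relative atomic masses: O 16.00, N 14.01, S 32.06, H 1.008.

165.3 g

Pure H2SO4 available = 250.9 g × 0.757 = 189.93 g.
M(H2SO4) = 2(1.008) + 32.06 + 4(16.00) = 98.076 g/mol.
M((NH4)2SO4) = 2(14.01) + 8(1.008) + 32.06 + 4(16.00) = 132.144 g/mol.
n(H2SO4) = 189.93 g / 98.076 g/mol = 1.9366 mol.
From the equation the H2SO4:(NH4)2SO4 mole ratio is 1:1, so n((NH4)2SO4) = 1.9366 × 1/1 = 1.9366 mol.
Mass of (NH4)2SO4 = 1.9366 mol × 132.144 g/mol = 255.91 g.
Actual mass collected = 255.91 g × 0.646 = 165.32 g.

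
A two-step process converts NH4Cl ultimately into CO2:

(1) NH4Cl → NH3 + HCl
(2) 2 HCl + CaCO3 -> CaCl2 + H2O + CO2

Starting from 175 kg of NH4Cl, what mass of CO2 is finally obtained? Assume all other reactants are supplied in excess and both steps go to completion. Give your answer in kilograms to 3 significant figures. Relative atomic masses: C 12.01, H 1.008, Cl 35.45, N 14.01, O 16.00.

M(NH4Cl) = 14.01 + 4(1.008) + 35.45 = 53.492 g/mol.
M(CO2) = 12.01 + 2(16.00) = 44.01 g/mol.
175 kg = 175000 g.
n(NH4Cl) = 175000 / 53.492 = 3272 mol.
Step 1 gives a 1:1 ratio of NH4Cl to HCl, so n(HCl) = 3272 mol.
In step 2 the HCl:CO2 ratio is 2:1, so n(CO2) = 1636 mol.
Mass of CO2 = 1636 × 44.01 = 71990 g = 72.0 kg.

72.0 kg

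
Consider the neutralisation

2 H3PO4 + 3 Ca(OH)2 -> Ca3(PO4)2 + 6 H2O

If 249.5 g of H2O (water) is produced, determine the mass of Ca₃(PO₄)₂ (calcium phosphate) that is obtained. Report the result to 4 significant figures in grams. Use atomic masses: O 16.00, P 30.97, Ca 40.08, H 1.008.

715.9 g

M(H2O) = 2(1.008) + 16.00 = 18.016 g/mol.
M(Ca3(PO4)2) = 3(40.08) + 2(30.97) + 8(16.00) = 310.18 g/mol.
n(H2O) = 249.50 g / 18.016 g/mol = 13.849 mol.
From the equation the H2O:Ca3(PO4)2 mole ratio is 6:1, so n(Ca3(PO4)2) = 13.849 × 1/6 = 2.3081 mol.
Mass of Ca3(PO4)2 = 2.3081 mol × 310.18 g/mol = 715.94 g.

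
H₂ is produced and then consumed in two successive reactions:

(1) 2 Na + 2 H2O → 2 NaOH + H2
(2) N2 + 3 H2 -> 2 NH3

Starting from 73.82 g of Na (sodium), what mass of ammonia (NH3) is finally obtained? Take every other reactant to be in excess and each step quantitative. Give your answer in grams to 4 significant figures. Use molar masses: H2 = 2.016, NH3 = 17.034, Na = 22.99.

18.23 g

n(Na) = 73.820 / 22.99 = 3.2110 mol.
Step 1 gives a 2:1 ratio of Na to H2, so n(H2) = 1.6055 mol.
In step 2 the H2:NH3 ratio is 3:2, so n(NH3) = 1.0703 mol.
Mass of NH3 = 1.0703 × 17.034 = 18.232 g.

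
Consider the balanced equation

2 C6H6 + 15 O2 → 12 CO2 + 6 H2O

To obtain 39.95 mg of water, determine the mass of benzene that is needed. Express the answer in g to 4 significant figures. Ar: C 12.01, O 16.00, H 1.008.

0.05773 g

M(H2O) = 2(1.008) + 16.00 = 18.016 g/mol.
M(C6H6) = 6(12.01) + 6(1.008) = 78.108 g/mol.
Convert: 39.95 mg = 0.039950 g.
n(H2O) = 0.039950 g / 18.016 g/mol = 0.0022175 mol.
From the equation the H2O:C6H6 mole ratio is 6:2, so n(C6H6) = 0.0022175 × 2/6 = 0.00073916 mol.
Mass of C6H6 = 0.00073916 mol × 78.108 g/mol = 0.057734 g.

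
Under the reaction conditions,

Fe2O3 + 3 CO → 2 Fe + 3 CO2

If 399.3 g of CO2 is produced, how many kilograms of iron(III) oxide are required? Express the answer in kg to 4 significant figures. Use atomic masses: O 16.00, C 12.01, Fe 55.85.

M(CO2) = 12.01 + 2(16.00) = 44.01 g/mol.
M(Fe2O3) = 2(55.85) + 3(16.00) = 159.70 g/mol.
n(CO2) = 399.30 g / 44.01 g/mol = 9.0729 mol.
From the equation the CO2:Fe2O3 mole ratio is 3:1, so n(Fe2O3) = 9.0729 × 1/3 = 3.0243 mol.
Mass of Fe2O3 = 3.0243 mol × 159.70 g/mol = 482.98 g.
Converting to kg: 482.98 g = 0.4830 kg.

0.4830 kg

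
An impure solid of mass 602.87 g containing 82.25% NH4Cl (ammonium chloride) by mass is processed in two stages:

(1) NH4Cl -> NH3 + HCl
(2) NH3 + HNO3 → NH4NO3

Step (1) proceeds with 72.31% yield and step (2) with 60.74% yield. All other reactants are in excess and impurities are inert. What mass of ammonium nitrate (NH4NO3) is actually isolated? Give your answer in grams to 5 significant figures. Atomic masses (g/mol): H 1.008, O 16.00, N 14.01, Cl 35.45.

Pure NH4Cl = 602.87 × 0.8225 = 495.861 g.
M(NH4Cl) = 14.01 + 4(1.008) + 35.45 = 53.492 g/mol.
M(NH4NO3) = 2(14.01) + 4(1.008) + 3(16.00) = 80.052 g/mol.
n(NH4Cl) = 495.861 / 53.492 = 9.26981 mol.
Step 1 (NH4Cl:NH3 = 1:1): theoretical n(NH3) = 9.26981 mol; at 72.31% yield, n(NH3) = 6.70300 mol.
Step 2 (NH3:NH4NO3 = 1:1): theoretical n(NH4NO3) = 6.70300 mol, so theoretical mass = 6.70300 × 80.052 = 536.588 g.
At 60.74% yield, actual mass of NH4NO3 = 536.588 × 0.6074 = 325.924 g.

325.92 g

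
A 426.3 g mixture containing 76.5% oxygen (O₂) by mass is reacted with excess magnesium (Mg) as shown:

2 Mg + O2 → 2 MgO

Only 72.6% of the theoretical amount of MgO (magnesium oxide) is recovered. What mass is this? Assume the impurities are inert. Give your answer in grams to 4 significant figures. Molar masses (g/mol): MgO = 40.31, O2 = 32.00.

596.5 g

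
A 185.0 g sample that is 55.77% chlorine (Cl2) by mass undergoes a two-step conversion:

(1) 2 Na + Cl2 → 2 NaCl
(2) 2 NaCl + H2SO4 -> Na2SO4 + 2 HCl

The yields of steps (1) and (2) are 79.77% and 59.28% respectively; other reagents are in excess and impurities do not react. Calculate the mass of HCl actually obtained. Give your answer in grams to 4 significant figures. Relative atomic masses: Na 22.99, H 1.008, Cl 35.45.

Pure Cl2 = 185.0 × 0.5577 = 103.17 g.
M(Cl2) = 2(35.45) = 70.90 g/mol.
M(HCl) = 1.008 + 35.45 = 36.458 g/mol.
n(Cl2) = 103.17 / 70.90 = 1.4552 mol.
Step 1 (Cl2:NaCl = 1:2): theoretical n(NaCl) = 2.9104 mol; at 79.77% yield, n(NaCl) = 2.3216 mol.
Step 2 (NaCl:HCl = 2:2): theoretical n(HCl) = 2.3216 mol, so theoretical mass = 2.3216 × 36.458 = 84.643 g.
At 59.28% yield, actual mass of HCl = 84.643 × 0.5928 = 50.176 g.

50.18 g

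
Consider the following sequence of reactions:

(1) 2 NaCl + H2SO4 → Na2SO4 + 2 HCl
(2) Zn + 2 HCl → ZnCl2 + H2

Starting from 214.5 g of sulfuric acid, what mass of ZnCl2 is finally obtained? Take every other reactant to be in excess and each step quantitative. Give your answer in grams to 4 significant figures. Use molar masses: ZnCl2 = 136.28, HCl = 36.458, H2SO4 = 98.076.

n(H2SO4) = 214.50 / 98.076 = 2.1871 mol.
Step 1 gives a 1:2 ratio of H2SO4 to HCl, so n(HCl) = 4.3742 mol.
In step 2 the HCl:ZnCl2 ratio is 2:1, so n(ZnCl2) = 2.1871 mol.
Mass of ZnCl2 = 2.1871 × 136.28 = 298.06 g.

298.1 g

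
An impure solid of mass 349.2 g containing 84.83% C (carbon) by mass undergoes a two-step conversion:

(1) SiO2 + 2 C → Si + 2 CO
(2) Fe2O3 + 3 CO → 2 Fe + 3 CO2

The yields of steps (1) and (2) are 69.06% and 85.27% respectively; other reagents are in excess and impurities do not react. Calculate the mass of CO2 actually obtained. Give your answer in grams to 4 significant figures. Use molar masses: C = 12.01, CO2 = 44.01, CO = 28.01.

639.2 g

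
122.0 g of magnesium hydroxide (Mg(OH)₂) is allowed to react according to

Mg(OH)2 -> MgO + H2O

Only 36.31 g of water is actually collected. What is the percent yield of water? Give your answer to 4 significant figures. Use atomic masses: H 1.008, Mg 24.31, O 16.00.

96.35 %

M(Mg(OH)2) = 24.31 + 2(16.00) + 2(1.008) = 58.326 g/mol.
M(H2O) = 2(1.008) + 16.00 = 18.016 g/mol.
n(Mg(OH)2) = 122.00 g / 58.326 g/mol = 2.0917 mol.
From the equation the Mg(OH)2:H2O mole ratio is 1:1, so n(H2O) = 2.0917 × 1/1 = 2.0917 mol.
Mass of H2O = 2.0917 mol × 18.016 g/mol = 37.684 g.
This is the theoretical yield. Percent yield = 36.31 g / 37.684 g × 100% = 96.354%.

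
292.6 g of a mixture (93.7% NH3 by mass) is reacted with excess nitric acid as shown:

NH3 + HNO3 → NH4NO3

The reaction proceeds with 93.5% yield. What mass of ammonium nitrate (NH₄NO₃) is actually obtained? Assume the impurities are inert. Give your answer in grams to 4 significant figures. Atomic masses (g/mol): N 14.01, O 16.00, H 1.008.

1205 g

Pure NH3 available = 292.6 g × 0.937 = 274.17 g.
M(NH3) = 14.01 + 3(1.008) = 17.034 g/mol.
M(NH4NO3) = 2(14.01) + 4(1.008) + 3(16.00) = 80.052 g/mol.
n(NH3) = 274.17 g / 17.034 g/mol = 16.095 mol.
From the equation the NH3:NH4NO3 mole ratio is 1:1, so n(NH4NO3) = 16.095 × 1/1 = 16.095 mol.
Mass of NH4NO3 = 16.095 mol × 80.052 g/mol = 1288.5 g.
Actual mass collected = 1288.5 g × 0.935 = 1204.7 g.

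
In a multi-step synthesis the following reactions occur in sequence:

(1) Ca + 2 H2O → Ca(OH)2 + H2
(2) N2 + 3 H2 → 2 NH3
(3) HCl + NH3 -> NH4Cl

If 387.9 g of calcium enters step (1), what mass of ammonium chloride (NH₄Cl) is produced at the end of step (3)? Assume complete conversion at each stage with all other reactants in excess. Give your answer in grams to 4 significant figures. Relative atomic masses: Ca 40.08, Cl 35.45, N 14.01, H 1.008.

M(Ca) = 40.08 g/mol.
M(NH4Cl) = 14.01 + 4(1.008) + 35.45 = 53.492 g/mol.
n(Ca) = 387.9 / 40.08 = 9.6781 mol.
Reaction (1): Ca→H2 ratio 1:1 ⇒ n(H2) = 9.6781 mol.
Reaction (2): H2→NH3 ratio 3:2 ⇒ n(NH3) = 6.4521 mol.
Reaction (3): NH3→NH4Cl ratio 1:1 ⇒ n(NH4Cl) = 6.4521 mol.
Mass of NH4Cl = 6.4521 × 53.492 = 345.14 g.

345.1 g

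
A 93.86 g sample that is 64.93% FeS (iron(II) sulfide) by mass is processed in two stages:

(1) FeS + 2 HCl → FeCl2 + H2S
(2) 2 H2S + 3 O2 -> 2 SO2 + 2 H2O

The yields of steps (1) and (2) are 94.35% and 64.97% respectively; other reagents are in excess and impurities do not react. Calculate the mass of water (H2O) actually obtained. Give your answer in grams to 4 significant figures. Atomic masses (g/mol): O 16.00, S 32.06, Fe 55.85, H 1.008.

Pure FeS = 93.86 × 0.6493 = 60.943 g.
M(FeS) = 55.85 + 32.06 = 87.91 g/mol.
M(H2O) = 2(1.008) + 16.00 = 18.016 g/mol.
n(FeS) = 60.943 / 87.91 = 0.69325 mol.
Step 1 (FeS:H2S = 1:1): theoretical n(H2S) = 0.69325 mol; at 94.35% yield, n(H2S) = 0.65408 mol.
Step 2 (H2S:H2O = 2:2): theoretical n(H2O) = 0.65408 mol, so theoretical mass = 0.65408 × 18.016 = 11.784 g.
At 64.97% yield, actual mass of H2O = 11.784 × 0.6497 = 7.6560 g.

7.656 g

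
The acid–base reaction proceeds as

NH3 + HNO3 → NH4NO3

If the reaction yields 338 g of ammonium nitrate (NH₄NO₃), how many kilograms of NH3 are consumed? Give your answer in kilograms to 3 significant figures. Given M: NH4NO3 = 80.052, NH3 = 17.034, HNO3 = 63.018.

n(NH4NO3) = 338.0 g / 80.052 g/mol = 4.222 mol.
From the equation the NH4NO3:NH3 mole ratio is 1:1, so n(NH3) = 4.222 × 1/1 = 4.222 mol.
Mass of NH3 = 4.222 mol × 17.034 g/mol = 71.92 g.
Converting to kg: 71.92 g = 0.0719 kg.

0.0719 kg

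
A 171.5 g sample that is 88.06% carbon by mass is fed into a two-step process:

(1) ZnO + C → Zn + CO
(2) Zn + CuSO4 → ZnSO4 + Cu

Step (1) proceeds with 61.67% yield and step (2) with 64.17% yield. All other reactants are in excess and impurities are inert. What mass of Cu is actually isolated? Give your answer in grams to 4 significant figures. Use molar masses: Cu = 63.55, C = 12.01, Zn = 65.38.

Pure C = 171.5 × 0.8806 = 151.02 g.
n(C) = 151.02 / 12.01 = 12.575 mol.
Step 1 (C:Zn = 1:1): theoretical n(Zn) = 12.575 mol; at 61.67% yield, n(Zn) = 7.7549 mol.
Step 2 (Zn:Cu = 1:1): theoretical n(Cu) = 7.7549 mol, so theoretical mass = 7.7549 × 63.55 = 492.82 g.
At 64.17% yield, actual mass of Cu = 492.82 × 0.6417 = 316.24 g.

316.2 g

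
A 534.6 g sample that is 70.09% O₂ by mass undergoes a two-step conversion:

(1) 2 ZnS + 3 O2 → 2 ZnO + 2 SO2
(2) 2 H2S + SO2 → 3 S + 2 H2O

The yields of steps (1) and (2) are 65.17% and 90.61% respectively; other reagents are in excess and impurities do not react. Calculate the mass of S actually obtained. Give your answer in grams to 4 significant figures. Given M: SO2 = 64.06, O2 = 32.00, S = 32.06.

443.4 g

Pure O2 = 534.6 × 0.7009 = 374.70 g.
n(O2) = 374.70 / 32.00 = 11.709 mol.
Step 1 (O2:SO2 = 3:2): theoretical n(SO2) = 7.8063 mol; at 65.17% yield, n(SO2) = 5.0873 mol.
Step 2 (SO2:S = 1:3): theoretical n(S) = 15.262 mol, so theoretical mass = 15.262 × 32.06 = 489.30 g.
At 90.61% yield, actual mass of S = 489.30 × 0.9061 = 443.36 g.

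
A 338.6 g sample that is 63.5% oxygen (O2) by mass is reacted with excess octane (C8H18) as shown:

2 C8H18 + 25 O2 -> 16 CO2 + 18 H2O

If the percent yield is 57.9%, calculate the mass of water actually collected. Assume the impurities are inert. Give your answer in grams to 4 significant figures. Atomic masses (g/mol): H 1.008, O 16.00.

50.46 g

Pure O2 available = 338.6 g × 0.635 = 215.01 g.
M(O2) = 2(16.00) = 32.00 g/mol.
M(H2O) = 2(1.008) + 16.00 = 18.016 g/mol.
n(O2) = 215.01 g / 32.00 g/mol = 6.7191 mol.
From the equation the O2:H2O mole ratio is 25:18, so n(H2O) = 6.7191 × 18/25 = 4.8377 mol.
Mass of H2O = 4.8377 mol × 18.016 g/mol = 87.157 g.
Actual mass collected = 87.157 g × 0.579 = 50.464 g.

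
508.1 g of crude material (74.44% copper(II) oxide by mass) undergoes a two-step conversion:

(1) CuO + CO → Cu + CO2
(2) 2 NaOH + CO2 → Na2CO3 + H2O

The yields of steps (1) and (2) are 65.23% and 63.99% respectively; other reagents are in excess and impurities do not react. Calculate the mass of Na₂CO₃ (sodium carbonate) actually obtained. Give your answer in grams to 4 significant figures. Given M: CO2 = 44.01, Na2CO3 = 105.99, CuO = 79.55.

210.3 g

Pure CuO = 508.1 × 0.7444 = 378.23 g.
n(CuO) = 378.23 / 79.55 = 4.7546 mol.
Step 1 (CuO:CO2 = 1:1): theoretical n(CO2) = 4.7546 mol; at 65.23% yield, n(CO2) = 3.1014 mol.
Step 2 (CO2:Na2CO3 = 1:1): theoretical n(Na2CO3) = 3.1014 mol, so theoretical mass = 3.1014 × 105.99 = 328.72 g.
At 63.99% yield, actual mass of Na2CO3 = 328.72 × 0.6399 = 210.35 g.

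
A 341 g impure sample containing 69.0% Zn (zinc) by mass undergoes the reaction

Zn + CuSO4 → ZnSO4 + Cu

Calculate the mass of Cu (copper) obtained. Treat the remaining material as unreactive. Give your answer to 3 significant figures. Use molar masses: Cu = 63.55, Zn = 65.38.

Mass of pure Zn = 341 g × 0.690 = 235.3 g.
n(Zn) = 235.3 g / 65.38 g/mol = 3.599 mol.
From the equation the Zn:Cu mole ratio is 1:1, so n(Cu) = 3.599 × 1/1 = 3.599 mol.
Mass of Cu = 3.599 mol × 63.55 g/mol = 228.7 g.

229 g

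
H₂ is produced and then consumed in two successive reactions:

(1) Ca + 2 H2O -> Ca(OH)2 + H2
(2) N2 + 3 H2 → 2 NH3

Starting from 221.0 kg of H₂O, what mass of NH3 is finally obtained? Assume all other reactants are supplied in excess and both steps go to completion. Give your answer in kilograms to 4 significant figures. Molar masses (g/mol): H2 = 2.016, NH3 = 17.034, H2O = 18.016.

69.65 kg

221.0 kg = 221000 g.
n(H2O) = 221000 / 18.016 = 12267 mol.
Step 1 gives a 2:1 ratio of H2O to H2, so n(H2) = 6133.4 mol.
In step 2 the H2:NH3 ratio is 3:2, so n(NH3) = 4089.0 mol.
Mass of NH3 = 4089.0 × 17.034 = 69651 g = 69.65 kg.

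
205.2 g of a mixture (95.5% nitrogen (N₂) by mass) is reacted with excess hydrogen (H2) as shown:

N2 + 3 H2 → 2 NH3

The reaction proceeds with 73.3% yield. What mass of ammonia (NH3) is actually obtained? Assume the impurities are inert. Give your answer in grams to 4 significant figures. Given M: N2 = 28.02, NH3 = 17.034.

174.6 g

Pure N2 available = 205.2 g × 0.955 = 195.97 g.
n(N2) = 195.97 g / 28.02 g/mol = 6.9938 mol.
From the equation the N2:NH3 mole ratio is 1:2, so n(NH3) = 6.9938 × 2/1 = 13.988 mol.
Mass of NH3 = 13.988 mol × 17.034 g/mol = 238.26 g.
Actual mass collected = 238.26 g × 0.733 = 174.65 g.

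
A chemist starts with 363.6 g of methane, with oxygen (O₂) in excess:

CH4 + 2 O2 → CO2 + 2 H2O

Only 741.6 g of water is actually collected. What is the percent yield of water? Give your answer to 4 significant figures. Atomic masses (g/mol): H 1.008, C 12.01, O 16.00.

90.81 %

M(CH4) = 12.01 + 4(1.008) = 16.042 g/mol.
M(H2O) = 2(1.008) + 16.00 = 18.016 g/mol.
n(CH4) = 363.60 g / 16.042 g/mol = 22.666 mol.
From the equation the CH4:H2O mole ratio is 1:2, so n(H2O) = 22.666 × 2/1 = 45.331 mol.
Mass of H2O = 45.331 mol × 18.016 g/mol = 816.68 g.
This is the theoretical yield. Percent yield = 741.6 g / 816.68 g × 100% = 90.806%.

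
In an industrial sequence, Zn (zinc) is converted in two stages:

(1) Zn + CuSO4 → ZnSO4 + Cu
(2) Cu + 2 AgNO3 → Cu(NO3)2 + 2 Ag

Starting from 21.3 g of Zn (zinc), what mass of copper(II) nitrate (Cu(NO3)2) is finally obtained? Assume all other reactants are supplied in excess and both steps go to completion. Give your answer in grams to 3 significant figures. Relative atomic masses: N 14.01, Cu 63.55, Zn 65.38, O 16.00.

M(Zn) = 65.38 g/mol.
M(Cu(NO3)2) = 63.55 + 2(14.01) + 6(16.00) = 187.57 g/mol.
n(Zn) = 21.30 / 65.38 = 0.3258 mol.
Step 1 gives a 1:1 ratio of Zn to Cu, so n(Cu) = 0.3258 mol.
In step 2 the Cu:Cu(NO3)2 ratio is 1:1, so n(Cu(NO3)2) = 0.3258 mol.
Mass of Cu(NO3)2 = 0.3258 × 187.57 = 61.11 g.

61.1 g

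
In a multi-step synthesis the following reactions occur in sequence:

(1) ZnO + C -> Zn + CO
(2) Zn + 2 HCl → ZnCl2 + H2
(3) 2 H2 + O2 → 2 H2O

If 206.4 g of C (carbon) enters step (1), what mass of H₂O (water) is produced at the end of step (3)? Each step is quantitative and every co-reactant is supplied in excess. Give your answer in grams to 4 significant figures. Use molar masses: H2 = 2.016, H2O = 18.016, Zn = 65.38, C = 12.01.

309.6 g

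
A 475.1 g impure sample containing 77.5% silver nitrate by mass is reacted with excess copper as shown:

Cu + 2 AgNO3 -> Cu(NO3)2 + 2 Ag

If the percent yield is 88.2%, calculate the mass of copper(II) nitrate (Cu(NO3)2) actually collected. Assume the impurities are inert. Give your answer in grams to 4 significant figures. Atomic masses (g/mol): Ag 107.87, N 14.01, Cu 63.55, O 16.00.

Pure AgNO3 available = 475.1 g × 0.775 = 368.20 g.
M(AgNO3) = 107.87 + 14.01 + 3(16.00) = 169.88 g/mol.
M(Cu(NO3)2) = 63.55 + 2(14.01) + 6(16.00) = 187.57 g/mol.
n(AgNO3) = 368.20 g / 169.88 g/mol = 2.1674 mol.
From the equation the AgNO3:Cu(NO3)2 mole ratio is 2:1, so n(Cu(NO3)2) = 2.1674 × 1/2 = 1.0837 mol.
Mass of Cu(NO3)2 = 1.0837 mol × 187.57 g/mol = 203.27 g.
Actual mass collected = 203.27 g × 0.882 = 179.29 g.

179.3 g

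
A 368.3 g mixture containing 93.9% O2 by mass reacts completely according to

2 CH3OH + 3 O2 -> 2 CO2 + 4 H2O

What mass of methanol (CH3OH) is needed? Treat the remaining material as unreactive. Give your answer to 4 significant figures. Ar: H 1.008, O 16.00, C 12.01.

230.9 g

Mass of pure O2 = 368.3 g × 0.939 = 345.83 g.
M(O2) = 2(16.00) = 32.00 g/mol.
M(CH3OH) = 12.01 + 4(1.008) + 16.00 = 32.042 g/mol.
n(O2) = 345.83 g / 32.00 g/mol = 10.807 mol.
From the equation the O2:CH3OH mole ratio is 3:2, so n(CH3OH) = 10.807 × 2/3 = 7.2049 mol.
Mass of CH3OH = 7.2049 mol × 32.042 g/mol = 230.86 g.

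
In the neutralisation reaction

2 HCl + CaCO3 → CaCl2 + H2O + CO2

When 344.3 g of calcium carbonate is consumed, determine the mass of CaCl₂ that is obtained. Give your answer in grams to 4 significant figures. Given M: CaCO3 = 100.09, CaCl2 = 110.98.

381.8 g

n(CaCO3) = 344.30 g / 100.09 g/mol = 3.4399 mol.
From the equation the CaCO3:CaCl2 mole ratio is 1:1, so n(CaCl2) = 3.4399 × 1/1 = 3.4399 mol.
Mass of CaCl2 = 3.4399 mol × 110.98 g/mol = 381.76 g.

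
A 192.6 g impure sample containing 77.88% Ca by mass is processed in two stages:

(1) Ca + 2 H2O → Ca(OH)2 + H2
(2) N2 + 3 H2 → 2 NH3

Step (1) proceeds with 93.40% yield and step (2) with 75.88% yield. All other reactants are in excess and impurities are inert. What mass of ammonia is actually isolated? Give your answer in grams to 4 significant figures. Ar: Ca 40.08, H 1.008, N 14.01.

Pure Ca = 192.6 × 0.7788 = 150.00 g.
M(Ca) = 40.08 g/mol.
M(NH3) = 14.01 + 3(1.008) = 17.034 g/mol.
n(Ca) = 150.00 / 40.08 = 3.7424 mol.
Step 1 (Ca:H2 = 1:1): theoretical n(H2) = 3.7424 mol; at 93.40% yield, n(H2) = 3.4954 mol.
Step 2 (H2:NH3 = 3:2): theoretical n(NH3) = 2.3303 mol, so theoretical mass = 2.3303 × 17.034 = 39.694 g.
At 75.88% yield, actual mass of NH3 = 39.694 × 0.7588 = 30.120 g.

30.12 g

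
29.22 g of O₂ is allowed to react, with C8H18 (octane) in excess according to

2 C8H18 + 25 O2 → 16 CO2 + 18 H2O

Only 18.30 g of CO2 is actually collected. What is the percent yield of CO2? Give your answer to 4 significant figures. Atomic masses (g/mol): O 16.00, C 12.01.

71.15 %

M(O2) = 2(16.00) = 32.00 g/mol.
M(CO2) = 12.01 + 2(16.00) = 44.01 g/mol.
n(O2) = 29.220 g / 32.00 g/mol = 0.91312 mol.
From the equation the O2:CO2 mole ratio is 25:16, so n(CO2) = 0.91312 × 16/25 = 0.58440 mol.
Mass of CO2 = 0.58440 mol × 44.01 g/mol = 25.719 g.
This is the theoretical yield. Percent yield = 18.30 g / 25.719 g × 100% = 71.152%.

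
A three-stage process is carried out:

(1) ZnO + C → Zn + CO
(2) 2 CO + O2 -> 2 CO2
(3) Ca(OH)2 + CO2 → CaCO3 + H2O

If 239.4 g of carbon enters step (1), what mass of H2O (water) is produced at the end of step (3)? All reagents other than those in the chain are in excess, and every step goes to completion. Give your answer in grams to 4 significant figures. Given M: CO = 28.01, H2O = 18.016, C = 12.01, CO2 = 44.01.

359.1 g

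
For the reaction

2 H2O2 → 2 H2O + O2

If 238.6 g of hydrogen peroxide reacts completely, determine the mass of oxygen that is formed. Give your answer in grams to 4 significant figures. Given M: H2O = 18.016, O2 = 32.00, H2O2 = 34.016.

n(H2O2) = 238.60 g / 34.016 g/mol = 7.0143 mol.
From the equation the H2O2:O2 mole ratio is 2:1, so n(O2) = 7.0143 × 1/2 = 3.5072 mol.
Mass of O2 = 3.5072 mol × 32.00 g/mol = 112.23 g.

112.2 g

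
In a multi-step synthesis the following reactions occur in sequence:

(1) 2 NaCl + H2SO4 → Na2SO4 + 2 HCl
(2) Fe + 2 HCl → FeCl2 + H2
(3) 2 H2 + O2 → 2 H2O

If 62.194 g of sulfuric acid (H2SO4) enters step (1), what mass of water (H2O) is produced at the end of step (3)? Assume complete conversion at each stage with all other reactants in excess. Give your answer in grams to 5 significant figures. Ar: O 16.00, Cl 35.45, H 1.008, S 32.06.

11.425 g

M(H2SO4) = 2(1.008) + 32.06 + 4(16.00) = 98.076 g/mol.
M(H2O) = 2(1.008) + 16.00 = 18.016 g/mol.
n(H2SO4) = 62.194 / 98.076 = 0.634141 mol.
Reaction (1): H2SO4→HCl ratio 1:2 ⇒ n(HCl) = 1.26828 mol.
Reaction (2): HCl→H2 ratio 2:1 ⇒ n(H2) = 0.634141 mol.
Reaction (3): H2→H2O ratio 2:2 ⇒ n(H2O) = 0.634141 mol.
Mass of H2O = 0.634141 × 18.016 = 11.4247 g.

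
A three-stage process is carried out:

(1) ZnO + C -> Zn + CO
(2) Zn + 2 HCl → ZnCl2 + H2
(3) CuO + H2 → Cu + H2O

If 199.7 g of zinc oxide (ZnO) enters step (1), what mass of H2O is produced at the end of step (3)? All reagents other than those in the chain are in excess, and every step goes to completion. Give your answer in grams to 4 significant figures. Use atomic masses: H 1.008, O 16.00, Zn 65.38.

44.21 g

M(ZnO) = 65.38 + 16.00 = 81.38 g/mol.
M(H2O) = 2(1.008) + 16.00 = 18.016 g/mol.
n(ZnO) = 199.7 / 81.38 = 2.4539 mol.
Reaction (1): ZnO→Zn ratio 1:1 ⇒ n(Zn) = 2.4539 mol.
Reaction (2): Zn→H2 ratio 1:1 ⇒ n(H2) = 2.4539 mol.
Reaction (3): H2→H2O ratio 1:1 ⇒ n(H2O) = 2.4539 mol.
Mass of H2O = 2.4539 × 18.016 = 44.210 g.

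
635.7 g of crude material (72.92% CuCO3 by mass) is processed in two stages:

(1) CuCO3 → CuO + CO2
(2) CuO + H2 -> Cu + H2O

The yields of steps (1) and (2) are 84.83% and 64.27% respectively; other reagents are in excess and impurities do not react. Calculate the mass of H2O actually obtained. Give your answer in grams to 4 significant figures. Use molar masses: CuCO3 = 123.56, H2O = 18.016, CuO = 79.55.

Pure CuCO3 = 635.7 × 0.7292 = 463.55 g.
n(CuCO3) = 463.55 / 123.56 = 3.7516 mol.
Step 1 (CuCO3:CuO = 1:1): theoretical n(CuO) = 3.7516 mol; at 84.83% yield, n(CuO) = 3.1825 mol.
Step 2 (CuO:H2O = 1:1): theoretical n(H2O) = 3.1825 mol, so theoretical mass = 3.1825 × 18.016 = 57.336 g.
At 64.27% yield, actual mass of H2O = 57.336 × 0.6427 = 36.850 g.

36.85 g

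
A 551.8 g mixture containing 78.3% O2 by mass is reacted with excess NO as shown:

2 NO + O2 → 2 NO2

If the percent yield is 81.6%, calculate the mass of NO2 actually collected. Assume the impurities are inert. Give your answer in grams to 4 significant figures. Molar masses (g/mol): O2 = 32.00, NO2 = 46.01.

Pure O2 available = 551.8 g × 0.783 = 432.06 g.
n(O2) = 432.06 g / 32.00 g/mol = 13.502 mol.
From the equation the O2:NO2 mole ratio is 1:2, so n(NO2) = 13.502 × 2/1 = 27.004 mol.
Mass of NO2 = 27.004 mol × 46.01 g/mol = 1242.4 g.
Actual mass collected = 1242.4 g × 0.816 = 1013.8 g.

1014 g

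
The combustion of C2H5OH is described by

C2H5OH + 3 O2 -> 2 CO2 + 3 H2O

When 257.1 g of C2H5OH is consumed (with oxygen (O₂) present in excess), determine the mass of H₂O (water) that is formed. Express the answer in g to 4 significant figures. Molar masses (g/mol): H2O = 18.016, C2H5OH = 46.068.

301.6 g

n(C2H5OH) = 257.10 g / 46.068 g/mol = 5.5809 mol.
From the equation the C2H5OH:H2O mole ratio is 1:3, so n(H2O) = 5.5809 × 3/1 = 16.743 mol.
Mass of H2O = 16.743 mol × 18.016 g/mol = 301.64 g.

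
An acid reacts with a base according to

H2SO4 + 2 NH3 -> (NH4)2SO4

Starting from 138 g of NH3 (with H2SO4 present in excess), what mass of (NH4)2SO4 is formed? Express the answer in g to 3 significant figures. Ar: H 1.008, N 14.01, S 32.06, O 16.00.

M(NH3) = 14.01 + 3(1.008) = 17.034 g/mol.
M((NH4)2SO4) = 2(14.01) + 8(1.008) + 32.06 + 4(16.00) = 132.144 g/mol.
n(NH3) = 138.0 g / 17.034 g/mol = 8.101 mol.
From the equation the NH3:(NH4)2SO4 mole ratio is 2:1, so n((NH4)2SO4) = 8.101 × 1/2 = 4.051 mol.
Mass of (NH4)2SO4 = 4.051 mol × 132.144 g/mol = 535.3 g.

535 g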